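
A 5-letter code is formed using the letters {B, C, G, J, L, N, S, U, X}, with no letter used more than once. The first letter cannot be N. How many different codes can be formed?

13440

The first letter has 9−1 = 8 choices (anything except N).
The remaining 4 letters are filled from the other 8 symbols without repetition: 8 × 7 × 6 × 5 = 1680.
Total: 8 × 1680 = 13440.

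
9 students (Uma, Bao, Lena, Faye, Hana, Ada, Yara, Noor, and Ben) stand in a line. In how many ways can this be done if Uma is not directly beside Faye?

282240

Of the 9! = 362880 arrangements, those with Uma and Faye adjacent number 2 × 8! = 80640 (treat the pair as a block with 2 internal orders).
So 362880 − 80640 = 282240 arrangements keep them apart.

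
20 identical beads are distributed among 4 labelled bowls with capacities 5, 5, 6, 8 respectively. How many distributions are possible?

Ignoring the caps, the number of non-negative solutions to x_1+…+x_4 = 20 is C(23,3) = 1771.
Subtract solutions that violate a single cap (substitute x_i' = x_i − (cap_i+1)): x_1 ≥ 6 gives C(17,3) = 680; x_2 ≥ 6 gives C(17,3) = 680; x_3 ≥ 7 gives C(16,3) = 560; x_4 ≥ 9 gives C(14,3) = 364. Together 2284.
Add back pairs where two caps are both exceeded: 165 + 120 + 56 + 120 + 56 + 35 = 552.
Subtract triples: 4 + 0 + 0 + 0 = 4.
By inclusion–exclusion the count is 1771 − 2284 + 552 − 4 = 35.

35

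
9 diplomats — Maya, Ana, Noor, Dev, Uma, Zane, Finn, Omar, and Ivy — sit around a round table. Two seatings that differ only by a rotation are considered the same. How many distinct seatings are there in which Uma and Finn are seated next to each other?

Glue Uma and Finn into a block (2 internal orders). Seating 8 units around a circle gives (7)! arrangements.
So 2 × (7)! = 2 × 5040 = 10080.

10080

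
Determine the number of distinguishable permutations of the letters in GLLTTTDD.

1680

Letter multiplicities in GLLTTTDD: D×2, G×1, L×2, T×3.
The number of distinct arrangements is 8!/(3!·2!·2!) = 40320/24 = 1680.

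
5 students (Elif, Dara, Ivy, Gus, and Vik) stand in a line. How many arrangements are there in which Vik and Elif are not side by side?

There are 5! = 120 arrangements in all. If Vik and Elif are adjacent, merging them into one block gives 2·(4)! = 48 arrangements.
Complementary counting: 120 − 48 = 72.

72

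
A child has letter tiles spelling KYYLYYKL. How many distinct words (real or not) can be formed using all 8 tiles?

KYYLYYKL has 8 letters with K appearing twice, L appearing twice, and Y appearing 4 times.
The number of distinct arrangements is 8!/(4!·2!·2!) = 40320/96 = 420.

420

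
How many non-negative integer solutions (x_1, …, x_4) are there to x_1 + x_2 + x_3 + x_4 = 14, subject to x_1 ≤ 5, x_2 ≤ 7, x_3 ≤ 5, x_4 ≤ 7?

196

Without the upper bounds there are C(17,3) = 680 ways to split 14 among 4 variables.
Subtract solutions that violate a single cap (substitute x_i' = x_i − (cap_i+1)): x_1 ≥ 6 gives C(11,3) = 165; x_2 ≥ 8 gives C(9,3) = 84; x_3 ≥ 6 gives C(11,3) = 165; x_4 ≥ 8 gives C(9,3) = 84. Together 498.
Add back pairs where two caps are both exceeded: 1 + 10 + 1 + 1 + 0 + 1 = 14.
By inclusion–exclusion the count is 680 − 498 + 14 = 196.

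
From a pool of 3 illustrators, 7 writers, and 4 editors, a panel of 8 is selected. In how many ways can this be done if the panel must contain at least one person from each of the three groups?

2793

Unrestricted: C(14,8) = 3003 ways to pick any 8 of the 14.
Subtract selections that omit an entire group: no illustrators → C(11,8) = 165; no writers → C(7,8) = 0; no editors → C(10,8) = 45.
Add back selections omitting two groups (i.e. drawn from a single group): C(3,8) + C(7,8) + C(4,8) = 0.
By inclusion–exclusion: 3003 − 210 + 0 = 2793.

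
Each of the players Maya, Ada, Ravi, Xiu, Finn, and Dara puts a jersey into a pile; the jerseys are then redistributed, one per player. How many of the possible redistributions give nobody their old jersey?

Count assignments avoiding every fixed point. For any j of the 6 players fixed to their old jersey, the other 6−j can be arranged in (6−j)! ways.
By inclusion–exclusion this is Σ_{j=0}^{6} (−1)^j C(6,j)·(6−j)!.
Computing: 720 − 720 + 360 − 120 + 30 − 6 + 1 = 265.

265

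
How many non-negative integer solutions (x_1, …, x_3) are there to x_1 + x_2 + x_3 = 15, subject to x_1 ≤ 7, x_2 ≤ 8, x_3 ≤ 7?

36

Without the upper bounds there are C(17,2) = 136 ways to split 15 among 3 variables.
Subtract solutions that violate a single cap (substitute x_i' = x_i − (cap_i+1)): x_1 ≥ 8 gives C(9,2) = 36; x_2 ≥ 9 gives C(8,2) = 28; x_3 ≥ 8 gives C(9,2) = 36. Together 100.
No two caps can be exceeded simultaneously, so the pair terms are all 0.
By inclusion–exclusion the count is 136 − 100 + 0 = 36.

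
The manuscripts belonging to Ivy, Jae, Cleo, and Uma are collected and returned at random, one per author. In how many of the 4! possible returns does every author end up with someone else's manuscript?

9

Count assignments avoiding every fixed point. For any j of the 4 authors fixed to their own manuscript, the other 4−j can be arranged in (4−j)! ways.
By inclusion–exclusion this is Σ_{j=0}^{4} (−1)^j C(4,j)·(4−j)!.
Computing: 24 − 24 + 12 − 4 + 1 = 9.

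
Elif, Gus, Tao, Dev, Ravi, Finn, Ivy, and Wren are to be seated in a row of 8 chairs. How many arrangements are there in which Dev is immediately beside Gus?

10080

Place the 6 others and the Dev-Gus pair as 7 objects in a line; the pair has 2 internal arrangements.
So the count is 2·(7)! = 10080.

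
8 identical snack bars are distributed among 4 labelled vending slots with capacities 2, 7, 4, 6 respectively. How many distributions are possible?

85

Without the upper bounds there are C(11,3) = 165 ways to split 8 among 4 vending slots.
Subtract solutions that violate a single cap (substitute x_i' = x_i − (cap_i+1)): x_1 ≥ 3 gives C(8,3) = 56; x_2 ≥ 8 gives C(3,3) = 1; x_3 ≥ 5 gives C(6,3) = 20; x_4 ≥ 7 gives C(4,3) = 4. Together 81.
Add back pairs where two caps are both exceeded: 0 + 1 + 0 + 0 + 0 + 0 = 1.
By inclusion–exclusion the count is 165 − 81 + 1 = 85.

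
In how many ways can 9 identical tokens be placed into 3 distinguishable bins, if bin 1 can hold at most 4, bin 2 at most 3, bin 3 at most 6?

14

By stars and bars, unrestricted non-negative solutions to x_1+…+x_3 = 9 number C(9+2,2) = 55.
Subtract solutions that violate a single cap (substitute x_i' = x_i − (cap_i+1)): x_1 ≥ 5 gives C(6,2) = 15; x_2 ≥ 4 gives C(7,2) = 21; x_3 ≥ 7 gives C(4,2) = 6. Together 42.
Add back pairs where two caps are both exceeded: 1 + 0 + 0 = 1.
By inclusion–exclusion the count is 55 − 42 + 1 = 14.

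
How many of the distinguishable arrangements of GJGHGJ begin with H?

With the first slot taken by H, it remains to arrange the other 5 letters (GJGGJ).
Those 5 letters have G appearing 3 times and J appearing twice, giving (5)!/(3!·2!) = 10.

10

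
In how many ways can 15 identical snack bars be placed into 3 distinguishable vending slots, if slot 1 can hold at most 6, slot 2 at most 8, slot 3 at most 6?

Without the upper bounds there are C(17,2) = 136 ways to split 15 among 3 vending slots.
Subtract solutions that violate a single cap (substitute x_i' = x_i − (cap_i+1)): x_1 ≥ 7 gives C(10,2) = 45; x_2 ≥ 9 gives C(8,2) = 28; x_3 ≥ 7 gives C(10,2) = 45. Together 118.
Add back pairs where two caps are both exceeded: 0 + 3 + 0 = 3.
By inclusion–exclusion the count is 136 − 118 + 3 = 21.

21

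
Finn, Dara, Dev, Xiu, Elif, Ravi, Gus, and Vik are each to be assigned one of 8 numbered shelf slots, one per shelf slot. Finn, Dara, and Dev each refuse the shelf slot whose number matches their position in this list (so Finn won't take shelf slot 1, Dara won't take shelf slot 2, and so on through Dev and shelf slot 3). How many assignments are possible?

27240

Let Aᵢ (for i ∈ {1, 2, 3}) be the placements that put person i in their forbidden shelf slot. Any j of these fix j positions, leaving (8−j)! ways to fill the rest, and there are C(3,j) ways to pick which j.
By inclusion–exclusion, the number of valid placements is Σ_{j=0}^{3} (−1)^j C(3,j)·(8−j)!.
Computing: 40320 − 15120 + 2160 − 120 = 27240.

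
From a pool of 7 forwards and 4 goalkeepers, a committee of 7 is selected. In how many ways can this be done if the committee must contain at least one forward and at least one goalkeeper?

Total 7-person selections from all 11: C(11,7) = 330.
Selections missing a whole group: no forwards → C(4,7) = 0; no goalkeepers → C(7,7) = 1.
Both groups omitted at once is impossible, so 330 − 1 = 329.

329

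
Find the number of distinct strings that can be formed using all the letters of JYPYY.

20

JYPYY has 5 letters with Y appearing 3 times.
The number of distinct arrangements is 5!/(3!) = 120/6 = 20.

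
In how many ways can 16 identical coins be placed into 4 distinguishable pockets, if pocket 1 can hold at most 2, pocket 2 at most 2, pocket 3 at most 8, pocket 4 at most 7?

18

Without the upper bounds there are C(19,3) = 969 ways to split 16 among 4 pockets.
Subtract solutions that violate a single cap (substitute x_i' = x_i − (cap_i+1)): x_1 ≥ 3 gives C(16,3) = 560; x_2 ≥ 3 gives C(16,3) = 560; x_3 ≥ 9 gives C(10,3) = 120; x_4 ≥ 8 gives C(11,3) = 165. Together 1405.
Add back pairs where two caps are both exceeded: 286 + 35 + 56 + 35 + 56 + 0 = 468.
Subtract triples: 4 + 10 + 0 + 0 = 14.
By inclusion–exclusion the count is 969 − 1405 + 468 − 14 = 18.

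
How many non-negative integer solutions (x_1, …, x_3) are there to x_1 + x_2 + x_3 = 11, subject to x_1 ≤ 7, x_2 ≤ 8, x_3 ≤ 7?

By stars and bars, unrestricted non-negative solutions to x_1+…+x_3 = 11 number C(11+2,2) = 78.
Subtract solutions that violate a single cap (substitute x_i' = x_i − (cap_i+1)): x_1 ≥ 8 gives C(5,2) = 10; x_2 ≥ 9 gives C(4,2) = 6; x_3 ≥ 8 gives C(5,2) = 10. Together 26.
No two caps can be exceeded simultaneously, so the pair terms are all 0.
By inclusion–exclusion the count is 78 − 26 + 0 = 52.

52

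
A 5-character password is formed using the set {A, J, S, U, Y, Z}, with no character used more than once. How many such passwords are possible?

720

This is a permutation of 5 out of 6: P(6,5) = 6!/1!.
6 × 5 × 4 × 3 × 2 = 720.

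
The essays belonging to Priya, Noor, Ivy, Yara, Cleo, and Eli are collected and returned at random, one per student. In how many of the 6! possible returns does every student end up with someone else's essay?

265

Let Aᵢ be the assignments in which student i gets their own essay. We want the size of the complement of A₁∪…∪A_6.
By inclusion–exclusion this is Σ_{j=0}^{6} (−1)^j C(6,j)·(6−j)!.
Computing: 720 − 720 + 360 − 120 + 30 − 6 + 1 = 265.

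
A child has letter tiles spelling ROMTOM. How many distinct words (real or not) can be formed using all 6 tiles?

180

The 6 letters of ROMTOM have repeats: M appearing twice and O appearing twice.
The number of distinct arrangements is 6!/(2!·2!) = 720/4 = 180.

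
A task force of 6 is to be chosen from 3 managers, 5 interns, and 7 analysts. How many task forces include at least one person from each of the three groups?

3850

Total 6-person selections from all 15: C(15,6) = 5005.
Subtract selections that omit an entire group: no managers → C(12,6) = 924; no interns → C(10,6) = 210; no analysts → C(8,6) = 28.
Add back selections omitting two groups (i.e. drawn from a single group): C(3,6) + C(5,6) + C(7,6) = 7.
By inclusion–exclusion: 5005 − 1162 + 7 = 3850.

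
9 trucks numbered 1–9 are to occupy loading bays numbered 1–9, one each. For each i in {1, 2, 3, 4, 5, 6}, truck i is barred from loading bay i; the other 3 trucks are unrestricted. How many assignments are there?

Let Aᵢ (for 1 ≤ i ≤ 6) be the placements that put truck i in its forbidden loading bay. Any j of these fix j positions, leaving (9−j)! ways to fill the rest, and there are C(6,j) ways to pick which j.
By inclusion–exclusion, the number of valid placements is Σ_{j=0}^{6} (−1)^j C(6,j)·(9−j)!.
Computing: 362880 − 241920 + 75600 − 14400 + 1800 − 144 + 6 = 183822.

183822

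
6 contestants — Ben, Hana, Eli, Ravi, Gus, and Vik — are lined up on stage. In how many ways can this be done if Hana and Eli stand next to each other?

Place the 4 others and the Hana-Eli pair as 5 objects in a line; the pair has 2 internal arrangements.
That gives 2 × 5! = 2 × 120 = 240.

240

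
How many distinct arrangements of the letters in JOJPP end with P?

Fix P in the last position and arrange the remaining 4 letters.
Those 4 letters have J appearing twice, giving (4)!/(2!) = 12.

12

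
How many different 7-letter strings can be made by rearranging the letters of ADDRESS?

1260

ADDRESS has 7 letters with D appearing twice and S appearing twice.
The number of distinct arrangements is 7!/(2!·2!) = 5040/4 = 1260.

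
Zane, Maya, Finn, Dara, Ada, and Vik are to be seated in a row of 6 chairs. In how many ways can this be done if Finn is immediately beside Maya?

240

Place the 4 others and the Finn-Maya pair as 5 objects in a line; the pair has 2 internal arrangements.
That gives 2 × 5! = 2 × 120 = 240.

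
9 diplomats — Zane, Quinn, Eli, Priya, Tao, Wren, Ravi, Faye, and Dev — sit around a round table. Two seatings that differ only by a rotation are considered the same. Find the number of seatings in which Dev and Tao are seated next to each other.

10080

Glue Dev and Tao into a block (2 internal orders). Seating 8 units around a circle gives (7)! arrangements.
So 2 × (7)! = 2 × 5040 = 10080.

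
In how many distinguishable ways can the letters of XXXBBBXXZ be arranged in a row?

The 9 letters of XXXBBBXXZ have repeats: B appearing 3 times and X appearing 5 times.
Dividing 9! = 362880 by 5!·3! = 720 for the repeated letters gives 504.

504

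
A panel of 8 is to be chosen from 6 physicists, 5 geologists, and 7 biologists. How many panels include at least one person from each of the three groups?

Total 8-person selections from all 18: C(18,8) = 43758.
Selections missing a whole group: no physicists → C(12,8) = 495; no geologists → C(13,8) = 1287; no biologists → C(11,8) = 165.
Add back selections omitting two groups (i.e. drawn from a single group): C(6,8) + C(5,8) + C(7,8) = 0.
By inclusion–exclusion: 43758 − 1947 + 0 = 41811.

41811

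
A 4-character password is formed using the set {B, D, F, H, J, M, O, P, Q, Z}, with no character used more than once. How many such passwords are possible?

5040

With no repetition, fill the 4 characters in order: 10 choices, then 9, down to 7.
That product is 10 × 9 × 8 × 7 = 5040.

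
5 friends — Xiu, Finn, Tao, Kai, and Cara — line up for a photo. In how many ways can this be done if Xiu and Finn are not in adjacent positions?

72

Of the 5! = 120 arrangements, those with Xiu and Finn adjacent number 2 × 4! = 48 (treat the pair as a block with 2 internal orders).
So 120 − 48 = 72 arrangements keep them apart.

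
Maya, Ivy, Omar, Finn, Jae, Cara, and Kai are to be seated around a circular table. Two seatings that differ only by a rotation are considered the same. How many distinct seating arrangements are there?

720

Fix one person's seat to break rotational symmetry; the remaining 6 people can be arranged in (6)! = 720 ways.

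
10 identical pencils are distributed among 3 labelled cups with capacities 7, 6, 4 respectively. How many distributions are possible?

29

Without the upper bounds there are C(12,2) = 66 ways to split 10 among 3 cups.
Subtract solutions that violate a single cap (substitute x_i' = x_i − (cap_i+1)): x_1 ≥ 8 gives C(4,2) = 6; x_2 ≥ 7 gives C(5,2) = 10; x_3 ≥ 5 gives C(7,2) = 21. Together 37.
No two caps can be exceeded simultaneously, so the pair terms are all 0.
By inclusion–exclusion the count is 66 − 37 + 0 = 29.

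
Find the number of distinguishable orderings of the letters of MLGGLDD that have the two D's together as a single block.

Treat the 2 copies of D as a single block. The multiset to arrange is then {DD, G, G, L, L, M}, 6 items in all.
That gives (6)!/(2!·2!) = 180 arrangements.

180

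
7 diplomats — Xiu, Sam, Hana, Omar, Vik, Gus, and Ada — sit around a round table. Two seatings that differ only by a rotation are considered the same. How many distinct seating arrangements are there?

Seat Xiu anywhere (absorbing the rotational symmetry), then permute the other 6: (6)! = 720.

720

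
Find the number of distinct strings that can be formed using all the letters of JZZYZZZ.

42

The 7 letters of JZZYZZZ have repeats: Z appearing 5 times.
So there are 7! / (5!) = 42 distinguishable arrangements.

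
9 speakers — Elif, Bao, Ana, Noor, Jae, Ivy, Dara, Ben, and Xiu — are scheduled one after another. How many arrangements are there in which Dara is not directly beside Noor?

There are 9! = 362880 arrangements in all. If Dara and Noor are adjacent, merging them into one block gives 2·(8)! = 80640 arrangements.
Complementary counting: 362880 − 80640 = 282240.

282240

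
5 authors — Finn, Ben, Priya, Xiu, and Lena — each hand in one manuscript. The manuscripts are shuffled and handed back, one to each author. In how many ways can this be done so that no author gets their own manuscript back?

44

Count assignments avoiding every fixed point. For any j of the 5 authors fixed to their own manuscript, the other 5−j can be arranged in (5−j)! ways.
By inclusion–exclusion this is Σ_{j=0}^{5} (−1)^j C(5,j)·(5−j)!.
Computing: 120 − 120 + 60 − 20 + 5 − 1 = 44.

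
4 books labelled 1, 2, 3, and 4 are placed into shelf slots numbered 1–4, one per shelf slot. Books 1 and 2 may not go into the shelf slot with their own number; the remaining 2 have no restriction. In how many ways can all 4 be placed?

Let Aᵢ (for i ∈ {1, 2}) be the placements that put book i in its forbidden shelf slot. Any j of these fix j positions, leaving (4−j)! ways to fill the rest, and there are C(2,j) ways to pick which j.
By inclusion–exclusion, the number of valid placements is Σ_{j=0}^{2} (−1)^j C(2,j)·(4−j)!.
Computing: 24 − 12 + 2 = 14.

14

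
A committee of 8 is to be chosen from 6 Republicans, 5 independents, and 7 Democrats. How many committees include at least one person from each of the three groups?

Unrestricted: C(18,8) = 43758 ways to pick any 8 of the 18.
Subtract selections that omit an entire group: no Republicans → C(12,8) = 495; no independents → C(13,8) = 1287; no Democrats → C(11,8) = 165.
Add back selections omitting two groups (i.e. drawn from a single group): C(6,8) + C(5,8) + C(7,8) = 0.
By inclusion–exclusion: 43758 − 1947 + 0 = 41811.

41811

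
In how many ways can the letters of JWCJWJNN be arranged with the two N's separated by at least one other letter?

1260

Total arrangements of JWCJWJNN: 8!/(3!·2!·2!) = 1680.
Arrangements with the N's together: treat NN as one letter, giving (7)!/(3!·2!) = 420.
Subtracting, 1680 − 420 = 1260 arrangements keep the N's apart.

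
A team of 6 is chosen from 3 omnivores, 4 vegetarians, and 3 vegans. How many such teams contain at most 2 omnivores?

175

Split by how many omnivores are chosen (0 through 2).
Sum: C(3,0)·C(7,6) + C(3,1)·C(7,5) + C(3,2)·C(7,4) = 7 + 63 + 105 = 175.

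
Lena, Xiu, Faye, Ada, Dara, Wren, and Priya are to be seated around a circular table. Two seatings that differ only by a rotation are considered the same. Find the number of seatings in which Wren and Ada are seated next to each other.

240

Treat {Wren, Ada} as one unit (2 internal orders) and seat the resulting 6 units around the table: (5)! circular arrangements.
So 2 × (5)! = 2 × 120 = 240.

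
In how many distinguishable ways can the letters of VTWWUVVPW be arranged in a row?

Letter multiplicities in VTWWUVVPW: P×1, T×1, U×1, V×3, W×3.
So there are 9! / (3!·3!) = 10080 distinguishable arrangements.

10080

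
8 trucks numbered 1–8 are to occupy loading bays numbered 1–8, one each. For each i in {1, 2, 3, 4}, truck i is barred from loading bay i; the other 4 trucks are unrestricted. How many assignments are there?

Let Aᵢ (for 1 ≤ i ≤ 4) be the placements that put truck i in its forbidden loading bay. Any j of these fix j positions, leaving (8−j)! ways to fill the rest, and there are C(4,j) ways to pick which j.
By inclusion–exclusion, the number of valid placements is Σ_{j=0}^{4} (−1)^j C(4,j)·(8−j)!.
Computing: 40320 − 20160 + 4320 − 480 + 24 = 24024.

24024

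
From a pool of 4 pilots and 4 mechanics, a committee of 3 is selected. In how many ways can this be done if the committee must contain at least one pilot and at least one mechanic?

48

Total 3-person selections from all 8: C(8,3) = 56.
Subtract selections that omit an entire group: no pilots → C(4,3) = 4; no mechanics → C(4,3) = 4.
Both groups omitted at once is impossible, so 56 − 8 = 48.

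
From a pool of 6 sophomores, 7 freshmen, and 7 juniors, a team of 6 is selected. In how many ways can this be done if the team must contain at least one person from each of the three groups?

32340

With no constraint there are C(20,6) = 38760 possible selections.
Subtract selections that omit an entire group: no sophomores → C(14,6) = 3003; no freshmen → C(13,6) = 1716; no juniors → C(13,6) = 1716.
Add back selections omitting two groups (i.e. drawn from a single group): C(6,6) + C(7,6) + C(7,6) = 15.
By inclusion–exclusion: 38760 − 6435 + 15 = 32340.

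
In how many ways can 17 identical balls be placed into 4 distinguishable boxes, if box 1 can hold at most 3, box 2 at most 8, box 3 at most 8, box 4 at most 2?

30

Without the upper bounds there are C(20,3) = 1140 ways to split 17 among 4 boxes.
Subtract solutions that violate a single cap (substitute x_i' = x_i − (cap_i+1)): x_1 ≥ 4 gives C(16,3) = 560; x_2 ≥ 9 gives C(11,3) = 165; x_3 ≥ 9 gives C(11,3) = 165; x_4 ≥ 3 gives C(17,3) = 680. Together 1570.
Add back pairs where two caps are both exceeded: 35 + 35 + 286 + 0 + 56 + 56 = 468.
Subtract triples: 0 + 4 + 4 + 0 = 8.
By inclusion–exclusion the count is 1140 − 1570 + 468 − 8 = 30.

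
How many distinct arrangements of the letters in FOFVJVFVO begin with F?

Fix F in the first position and arrange the remaining 8 letters.
Those 8 letters have F appearing twice, O appearing twice, and V appearing 3 times, giving (8)!/(3!·2!·2!) = 1680.

1680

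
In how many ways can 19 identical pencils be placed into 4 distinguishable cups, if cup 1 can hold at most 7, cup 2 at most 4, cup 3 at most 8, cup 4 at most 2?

10

Without the upper bounds there are C(22,3) = 1540 ways to split 19 among 4 cups.
Subtract solutions that violate a single cap (substitute x_i' = x_i − (cap_i+1)): x_1 ≥ 8 gives C(14,3) = 364; x_2 ≥ 5 gives C(17,3) = 680; x_3 ≥ 9 gives C(13,3) = 286; x_4 ≥ 3 gives C(19,3) = 969. Together 2299.
Add back pairs where two caps are both exceeded: 84 + 10 + 165 + 56 + 364 + 120 = 799.
Subtract triples: 0 + 20 + 0 + 10 = 30.
By inclusion–exclusion the count is 1540 − 2299 + 799 − 30 = 10.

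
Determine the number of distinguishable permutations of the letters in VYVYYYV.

Letter multiplicities in VYVYYYV: V×3, Y×4.
So there are 7! / (4!·3!) = 35 distinguishable arrangements.

35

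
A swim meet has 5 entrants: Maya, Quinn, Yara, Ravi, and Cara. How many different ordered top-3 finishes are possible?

There are 5 choices for 1st place, 4 for 2nd, and 3 for 3rd.
That gives 5 × 4 × 3 = 60.

60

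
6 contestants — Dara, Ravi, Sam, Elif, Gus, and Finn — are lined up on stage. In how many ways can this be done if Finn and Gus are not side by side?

480

There are 6! = 720 arrangements in all. If Finn and Gus are adjacent, merging them into one block gives 2·(5)! = 240 arrangements.
Complementary counting: 720 − 240 = 480.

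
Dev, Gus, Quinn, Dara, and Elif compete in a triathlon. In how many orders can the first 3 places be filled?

There are 5 choices for 1st place, 4 for 2nd, and 3 for 3rd.
That gives 5 × 4 × 3 = 60.

60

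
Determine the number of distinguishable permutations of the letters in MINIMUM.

420

Letter multiplicities in MINIMUM: I×2, M×3, N×1, U×1.
So there are 7! / (3!·2!) = 420 distinguishable arrangements.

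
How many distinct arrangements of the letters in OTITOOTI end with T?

210

With the last slot taken by T, it remains to arrange the other 7 letters (OITOOTI).
Those 7 letters have I appearing twice, O appearing 3 times, and T appearing twice, giving (7)!/(3!·2!·2!) = 210.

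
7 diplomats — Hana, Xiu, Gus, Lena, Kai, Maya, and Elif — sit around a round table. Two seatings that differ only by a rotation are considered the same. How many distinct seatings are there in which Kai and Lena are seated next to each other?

240

Glue Kai and Lena into a block (2 internal orders). Seating 6 units around a circle gives (5)! arrangements.
So 2 × (5)! = 2 × 120 = 240.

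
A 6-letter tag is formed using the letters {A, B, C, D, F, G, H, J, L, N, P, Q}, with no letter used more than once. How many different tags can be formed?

665280

This is a permutation of 6 out of 12: P(12,6) = 12!/6!.
12 × 11 × 10 × 9 × 8 × 7 = 665280.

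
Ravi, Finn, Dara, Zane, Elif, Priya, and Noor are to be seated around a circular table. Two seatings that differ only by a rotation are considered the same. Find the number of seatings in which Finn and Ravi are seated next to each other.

240

Treat {Finn, Ravi} as one unit (2 internal orders) and seat the resulting 6 units around the table: (5)! circular arrangements.
So 2 × (5)! = 2 × 120 = 240.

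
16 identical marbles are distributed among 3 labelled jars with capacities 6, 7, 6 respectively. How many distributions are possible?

10

Without the upper bounds there are C(18,2) = 153 ways to split 16 among 3 jars.
Subtract solutions that violate a single cap (substitute x_i' = x_i − (cap_i+1)): x_1 ≥ 7 gives C(11,2) = 55; x_2 ≥ 8 gives C(10,2) = 45; x_3 ≥ 7 gives C(11,2) = 55. Together 155.
Add back pairs where two caps are both exceeded: 3 + 6 + 3 = 12.
By inclusion–exclusion the count is 153 − 155 + 12 = 10.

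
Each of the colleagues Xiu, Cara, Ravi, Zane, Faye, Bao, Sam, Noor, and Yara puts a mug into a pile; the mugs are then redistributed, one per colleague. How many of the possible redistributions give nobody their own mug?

133496

Let Aᵢ be the assignments in which colleague i gets their own mug. We want the size of the complement of A₁∪…∪A_9.
By inclusion–exclusion this is Σ_{j=0}^{9} (−1)^j C(9,j)·(9−j)!.
Computing: 362880 − 362880 + 181440 − 60480 + 15120 − 3024 + 504 − 72 + 9 − 1 = 133496.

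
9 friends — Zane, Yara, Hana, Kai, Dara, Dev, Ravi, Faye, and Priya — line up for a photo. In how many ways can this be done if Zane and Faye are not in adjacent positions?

282240

Of the 9! = 362880 arrangements, those with Zane and Faye adjacent number 2 × 8! = 80640 (treat the pair as a block with 2 internal orders).
Complementary counting: 362880 − 80640 = 282240.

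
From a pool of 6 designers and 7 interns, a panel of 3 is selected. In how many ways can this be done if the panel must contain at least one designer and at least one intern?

Total 3-person selections from all 13: C(13,3) = 286.
Subtract selections that omit an entire group: no designers → C(7,3) = 35; no interns → C(6,3) = 20.
Both groups omitted at once is impossible, so 286 − 55 = 231.

231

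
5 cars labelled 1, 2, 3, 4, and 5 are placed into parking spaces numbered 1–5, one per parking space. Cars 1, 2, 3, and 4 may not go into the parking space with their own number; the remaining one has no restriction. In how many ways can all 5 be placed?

53

Let Aᵢ (for 1 ≤ i ≤ 4) be the placements that put car i in its forbidden parking space. Any j of these fix j positions, leaving (5−j)! ways to fill the rest, and there are C(4,j) ways to pick which j.
By inclusion–exclusion, the number of valid placements is Σ_{j=0}^{4} (−1)^j C(4,j)·(5−j)!.
Computing: 120 − 96 + 36 − 8 + 1 = 53.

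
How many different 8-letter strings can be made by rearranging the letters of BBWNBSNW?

1680

The 8 letters of BBWNBSNW have repeats: B appearing 3 times, N appearing twice, and W appearing twice.
Dividing 8! = 40320 by 3!·2!·2! = 24 for the repeated letters gives 1680.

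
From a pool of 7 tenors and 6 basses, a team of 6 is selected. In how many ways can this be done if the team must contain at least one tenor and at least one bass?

Total 6-person selections from all 13: C(13,6) = 1716.
Selections missing a whole group: no tenors → C(6,6) = 1; no basses → C(7,6) = 7.
Both groups omitted at once is impossible, so 1716 − 8 = 1708.

1708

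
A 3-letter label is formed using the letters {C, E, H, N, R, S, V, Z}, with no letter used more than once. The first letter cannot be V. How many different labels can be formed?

The first letter has 8−1 = 7 choices (anything except V).
The remaining 2 letters are filled from the other 7 symbols without repetition: 7 × 6 = 42.
Total: 7 × 42 = 294.

294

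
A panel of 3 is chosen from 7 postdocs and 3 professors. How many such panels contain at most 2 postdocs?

Split by how many postdocs are chosen (0 through 2).
Sum: C(7,0)·C(3,3) + C(7,1)·C(3,2) + C(7,2)·C(3,1) = 1 + 21 + 63 = 85.

85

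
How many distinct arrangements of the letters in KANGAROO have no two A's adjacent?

7560

There are 8!/(2!·2!) = 10080 arrangements of KANGAROO in total.
Arrangements with the A's together: treat AA as one letter, giving (7)!/(2!) = 2520.
Subtracting, 10080 − 2520 = 7560 arrangements keep the A's apart.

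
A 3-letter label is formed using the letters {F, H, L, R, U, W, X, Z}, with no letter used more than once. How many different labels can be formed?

336

Choose and order 3 of the 8 symbols: the first letter has 8 options, the next 7, then 6.
That product is 8 × 7 × 6 = 336.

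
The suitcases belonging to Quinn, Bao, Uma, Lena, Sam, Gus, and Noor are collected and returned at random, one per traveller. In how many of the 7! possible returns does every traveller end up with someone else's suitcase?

Count assignments avoiding every fixed point. For any j of the 7 travellers fixed to their own suitcase, the other 7−j can be arranged in (7−j)! ways.
By inclusion–exclusion this is Σ_{j=0}^{7} (−1)^j C(7,j)·(7−j)!.
Computing: 5040 − 5040 + 2520 − 840 + 210 − 42 + 7 − 1 = 1854.

1854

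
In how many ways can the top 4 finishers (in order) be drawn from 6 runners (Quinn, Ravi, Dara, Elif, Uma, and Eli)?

This is an ordered selection of 4 from 6: P(6,4).
That gives 6 × 5 × 4 × 3 = 360.

360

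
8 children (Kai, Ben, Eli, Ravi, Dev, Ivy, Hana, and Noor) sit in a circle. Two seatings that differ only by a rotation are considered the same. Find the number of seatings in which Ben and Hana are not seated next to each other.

3600

Without the restriction there are (7)! = 5040 seatings.
Those with Ben next to Hana: fuse the pair into one unit and seat 7 units around a circle — 2·(6)! = 1440.
Subtracting, 5040 − 1440 = 3600.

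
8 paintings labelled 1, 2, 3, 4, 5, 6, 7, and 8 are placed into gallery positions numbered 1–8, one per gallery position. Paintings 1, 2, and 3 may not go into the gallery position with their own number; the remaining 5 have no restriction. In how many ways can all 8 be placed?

27240

Let Aᵢ (for i ∈ {1, 2, 3}) be the placements that put painting i in its forbidden gallery position. Any j of these fix j positions, leaving (8−j)! ways to fill the rest, and there are C(3,j) ways to pick which j.
By inclusion–exclusion, the number of valid placements is Σ_{j=0}^{3} (−1)^j C(3,j)·(8−j)!.
Computing: 40320 − 15120 + 2160 − 120 = 27240.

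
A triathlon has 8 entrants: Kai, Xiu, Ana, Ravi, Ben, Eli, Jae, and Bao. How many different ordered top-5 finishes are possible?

This is an ordered selection of 5 from 8: P(8,5).
That gives 8 × 7 × 6 × 5 × 4 = 6720.

6720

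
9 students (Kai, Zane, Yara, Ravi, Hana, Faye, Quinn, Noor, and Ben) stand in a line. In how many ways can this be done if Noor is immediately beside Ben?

Glue Noor and Ben into one block (2 internal orders), leaving 8 units to arrange in a row.
So the count is 2·(8)! = 80640.

80640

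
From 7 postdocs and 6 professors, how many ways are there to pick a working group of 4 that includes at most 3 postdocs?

Split by how many postdocs are chosen (0 through 3).
Sum: C(7,0)·C(6,4) + C(7,1)·C(6,3) + C(7,2)·C(6,2) + C(7,3)·C(6,1) = 15 + 140 + 315 + 210 = 680.

680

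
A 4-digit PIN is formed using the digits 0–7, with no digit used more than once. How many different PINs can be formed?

1680

Choose and order 4 of the 8 symbols: the first digit has 8 options, the next 7, then 6, 5.
8 × 7 × 6 × 5 = 1680.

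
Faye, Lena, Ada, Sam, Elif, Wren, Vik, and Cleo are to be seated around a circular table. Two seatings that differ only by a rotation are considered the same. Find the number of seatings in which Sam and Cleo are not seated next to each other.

All circular seatings of 8 people number (7)! = 5040.
Seatings with Sam beside Cleo: treat them as a block with 2 internal orders, giving 2 × (6)! = 1440.
Subtracting, 5040 − 1440 = 3600.

3600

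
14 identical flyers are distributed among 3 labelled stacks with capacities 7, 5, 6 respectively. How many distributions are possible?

15

Without the upper bounds there are C(16,2) = 120 ways to split 14 among 3 stacks.
Subtract solutions that violate a single cap (substitute x_i' = x_i − (cap_i+1)): x_1 ≥ 8 gives C(8,2) = 28; x_2 ≥ 6 gives C(10,2) = 45; x_3 ≥ 7 gives C(9,2) = 36. Together 109.
Add back pairs where two caps are both exceeded: 1 + 0 + 3 = 4.
By inclusion–exclusion the count is 120 − 109 + 4 = 15.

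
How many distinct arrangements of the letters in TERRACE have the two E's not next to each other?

There are 7!/(2!·2!) = 1260 arrangements of TERRACE in total.
Arrangements with the E's together: treat EE as one letter, giving (6)!/(2!) = 360.
Subtracting, 1260 − 360 = 900 arrangements keep the E's apart.

900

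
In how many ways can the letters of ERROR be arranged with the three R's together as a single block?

Treat the 3 copies of R as a single block. The multiset to arrange is then {RRR, E, O}, 3 items in all.
All 3 items are distinct, so there are (3)! = 6 arrangements.

6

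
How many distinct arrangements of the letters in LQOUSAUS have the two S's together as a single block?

Treat the 2 copies of S as a single block. The multiset to arrange is then {SS, A, L, O, Q, U, U}, 7 items in all.
That gives (7)!/(2!) = 2520 arrangements.

2520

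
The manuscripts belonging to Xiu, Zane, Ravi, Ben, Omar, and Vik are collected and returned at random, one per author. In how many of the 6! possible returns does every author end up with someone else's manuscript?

265

Count assignments avoiding every fixed point. For any j of the 6 authors fixed to their own manuscript, the other 6−j can be arranged in (6−j)! ways.
By inclusion–exclusion this is Σ_{j=0}^{6} (−1)^j C(6,j)·(6−j)!.
Computing: 720 − 720 + 360 − 120 + 30 − 6 + 1 = 265.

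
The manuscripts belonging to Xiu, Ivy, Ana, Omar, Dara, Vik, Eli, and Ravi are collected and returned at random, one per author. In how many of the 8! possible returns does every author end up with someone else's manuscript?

Count assignments avoiding every fixed point. For any j of the 8 authors fixed to their own manuscript, the other 8−j can be arranged in (8−j)! ways.
By inclusion–exclusion this is Σ_{j=0}^{8} (−1)^j C(8,j)·(8−j)!.
Computing: 40320 − 40320 + 20160 − 6720 + 1680 − 336 + 56 − 8 + 1 = 14833.

14833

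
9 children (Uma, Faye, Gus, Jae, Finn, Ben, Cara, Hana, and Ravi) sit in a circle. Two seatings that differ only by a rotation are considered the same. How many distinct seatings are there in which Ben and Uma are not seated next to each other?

30240

All circular seatings of 9 people number (8)! = 40320.
Seatings with Ben beside Uma: treat them as a block with 2 internal orders, giving 2 × (7)! = 10080.
Subtracting, 40320 − 10080 = 30240.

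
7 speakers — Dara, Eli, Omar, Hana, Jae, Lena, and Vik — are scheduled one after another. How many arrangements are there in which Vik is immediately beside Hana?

1440

Glue Vik and Hana into one block (2 internal orders), leaving 6 units to arrange in a row.
So the count is 2·(6)! = 1440.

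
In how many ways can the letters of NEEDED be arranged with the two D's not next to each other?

40

Total arrangements of NEEDED: 6!/(3!·2!) = 60.
Arrangements with the D's together: treat DD as one letter, giving (5)!/(3!) = 20.
Subtracting, 60 − 20 = 40 arrangements keep the D's apart.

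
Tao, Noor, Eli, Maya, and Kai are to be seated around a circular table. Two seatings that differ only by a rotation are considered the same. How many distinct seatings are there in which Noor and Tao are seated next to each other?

12

Treat {Noor, Tao} as one unit (2 internal orders) and seat the resulting 4 units around the table: (3)! circular arrangements.
So 2 × (3)! = 2 × 6 = 12.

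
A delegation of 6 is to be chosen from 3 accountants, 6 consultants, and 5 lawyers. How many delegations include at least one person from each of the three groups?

With no constraint there are C(14,6) = 3003 possible selections.
Selections missing a whole group: no accountants → C(11,6) = 462; no consultants → C(8,6) = 28; no lawyers → C(9,6) = 84.
Add back selections omitting two groups (i.e. drawn from a single group): C(3,6) + C(6,6) + C(5,6) = 1.
By inclusion–exclusion: 3003 − 574 + 1 = 2430.

2430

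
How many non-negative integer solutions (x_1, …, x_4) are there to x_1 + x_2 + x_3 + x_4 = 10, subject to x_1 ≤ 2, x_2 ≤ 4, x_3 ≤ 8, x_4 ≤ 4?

Without the upper bounds there are C(13,3) = 286 ways to split 10 among 4 variables.
Subtract solutions that violate a single cap (substitute x_i' = x_i − (cap_i+1)): x_1 ≥ 3 gives C(10,3) = 120; x_2 ≥ 5 gives C(8,3) = 56; x_3 ≥ 9 gives C(4,3) = 4; x_4 ≥ 5 gives C(8,3) = 56. Together 236.
Add back pairs where two caps are both exceeded: 10 + 0 + 10 + 0 + 1 + 0 = 21.
By inclusion–exclusion the count is 286 − 236 + 21 = 71.

71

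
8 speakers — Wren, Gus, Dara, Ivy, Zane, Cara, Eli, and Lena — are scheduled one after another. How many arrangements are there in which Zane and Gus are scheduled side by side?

Treat {Zane, Gus} as a single unit. There are 7 units to order, and the pair itself can be ordered 2 ways.
So the count is 2·(7)! = 10080.

10080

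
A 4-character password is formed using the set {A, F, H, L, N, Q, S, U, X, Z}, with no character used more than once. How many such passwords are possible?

This is a permutation of 4 out of 10: P(10,4) = 10!/6!.
That product is 10 × 9 × 8 × 7 = 5040.

5040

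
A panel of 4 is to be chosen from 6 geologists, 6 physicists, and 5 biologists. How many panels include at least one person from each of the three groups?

Unrestricted: C(17,4) = 2380 ways to pick any 4 of the 17.
Selections missing a whole group: no geologists → C(11,4) = 330; no physicists → C(11,4) = 330; no biologists → C(12,4) = 495.
Add back selections omitting two groups (i.e. drawn from a single group): C(6,4) + C(6,4) + C(5,4) = 35.
By inclusion–exclusion: 2380 − 1155 + 35 = 1260.

1260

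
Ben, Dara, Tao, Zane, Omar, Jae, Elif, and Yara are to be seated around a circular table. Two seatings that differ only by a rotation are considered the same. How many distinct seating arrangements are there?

Around a circle, 8 distinct people have 8!/8 = (7)! = 5040 rotationally distinct seatings.

5040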